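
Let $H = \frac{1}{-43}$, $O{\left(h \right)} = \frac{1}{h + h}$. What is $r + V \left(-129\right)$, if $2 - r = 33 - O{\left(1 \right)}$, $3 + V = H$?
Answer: $\frac{719}{2} \approx 359.5$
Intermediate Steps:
$O{\left(h \right)} = \frac{1}{2 h}$
$H = - \frac{1}{43} \approx -0.023256$
$V = - \frac{130}{43}$ ($V = -3 - \frac{1}{43} = - \frac{130}{43} \approx -3.0233$)
$r = - \frac{61}{2}$ ($r = 2 - \left(33 - \frac{1}{2 \cdot 1}\right) = 2 - \left(33 - \frac{1}{2} \cdot 1\right) = 2 - \left(33 - \frac{1}{2}\right) = 2 - \frac{65}{2} = - \frac{61}{2} \approx -30.5$)
$r + V \left(-129\right) = - \frac{61}{2} - -390 = - \frac{61}{2} + 390 = \frac{719}{2}$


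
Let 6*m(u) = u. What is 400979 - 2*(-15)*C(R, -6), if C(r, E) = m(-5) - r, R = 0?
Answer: 400954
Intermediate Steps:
m(u) = u/6
C(r, E) = -⅚ - r (C(r, E) = (⅙)*(-5) - r = -⅚ - r)
400979 - 2*(-15)*C(R, -6) = 400979 - 2*(-15)*(-⅚ - 1*0) = 400979 - (-30)*(-⅚ + 0) = 400979 - (-30)*(-5)/6 = 400979 - 1*25 = 400979 - 25 = 400954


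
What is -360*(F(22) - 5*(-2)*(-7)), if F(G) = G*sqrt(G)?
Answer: 25200 - 7920*sqrt(22) ≈ -11948.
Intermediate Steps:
F(G) = G**(3/2)
-360*(F(22) - 5*(-2)*(-7)) = -360*(22**(3/2) - 5*(-2)*(-7)) = -360*(22*sqrt(22) + 10*(-7)) = -360*(22*sqrt(22) - 70) = -360*(-70 + 22*sqrt(22)) = 25200 - 7920*sqrt(22)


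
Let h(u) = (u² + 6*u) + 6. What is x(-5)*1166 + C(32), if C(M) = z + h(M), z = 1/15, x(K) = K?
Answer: -69119/15 ≈ -4607.9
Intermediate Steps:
h(u) = 6 + u² + 6*u
z = 1/15 ≈ 0.066667
C(M) = 91/15 + M² + 6*M (C(M) = 1/15 + (6 + M² + 6*M) = 91/15 + M² + 6*M)
x(-5)*1166 + C(32) = -5*1166 + (91/15 + 32² + 6*32) = -5830 + (91/15 + 1024 + 192) = -5830 + 18331/15 = -69119/15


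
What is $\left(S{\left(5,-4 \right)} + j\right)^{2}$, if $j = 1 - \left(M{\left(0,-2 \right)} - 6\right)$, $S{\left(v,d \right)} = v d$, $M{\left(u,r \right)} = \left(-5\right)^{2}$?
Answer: $1444$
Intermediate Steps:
$M{\left(u,r \right)} = 25$
$S{\left(v,d \right)} = d v$
$j = -18$ ($j = 1 - \left(25 - 6\right) = 1 - 19 = -18$)
$\left(S{\left(5,-4 \right)} + j\right)^{2} = \left(\left(-4\right) 5 - 18\right)^{2} = \left(-20 - 18\right)^{2} = \left(-38\right)^{2} = 1444$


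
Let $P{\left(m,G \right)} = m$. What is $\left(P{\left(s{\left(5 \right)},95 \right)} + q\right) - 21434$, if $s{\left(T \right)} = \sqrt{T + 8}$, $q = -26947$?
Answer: $-48381 + \sqrt{13} \approx -48377.0$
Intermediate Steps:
$s{\left(T \right)} = \sqrt{8 + T}$
$\left(P{\left(s{\left(5 \right)},95 \right)} + q\right) - 21434 = \left(\sqrt{8 + 5} - 26947\right) - 21434 = \left(\sqrt{13} - 26947\right) - 21434 = \left(-26947 + \sqrt{13}\right) - 21434 = -48381 + \sqrt{13}$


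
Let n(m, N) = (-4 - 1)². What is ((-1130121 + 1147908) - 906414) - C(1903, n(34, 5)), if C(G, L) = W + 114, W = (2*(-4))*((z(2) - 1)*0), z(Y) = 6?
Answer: -888741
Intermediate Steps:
n(m, N) = 25 (n(m, N) = (-5)² = 25)
W = 0 (W = (2*(-4))*((6 - 1)*0) = -40*0 = -8*0 = 0)
C(G, L) = 114 (C(G, L) = 0 + 114 = 114)
((-1130121 + 1147908) - 906414) - C(1903, n(34, 5)) = ((-1130121 + 1147908) - 906414) - 1*114 = (17787 - 906414) - 114 = -888627 - 114 = -888741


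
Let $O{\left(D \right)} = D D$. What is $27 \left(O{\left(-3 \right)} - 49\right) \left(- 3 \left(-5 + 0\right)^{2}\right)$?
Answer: $81000$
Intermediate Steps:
$O{\left(D \right)} = D^{2}$
$27 \left(O{\left(-3 \right)} - 49\right) \left(- 3 \left(-5 + 0\right)^{2}\right) = 27 \left(\left(-3\right)^{2} - 49\right) \left(- 3 \left(-5 + 0\right)^{2}\right) = 27 \left(9 - 49\right) \left(- 3 \left(-5\right)^{2}\right) = 27 \left(-40\right) \left(\left(-3\right) 25\right) = \left(-1080\right) \left(-75\right) = 81000$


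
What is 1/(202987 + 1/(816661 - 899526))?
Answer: 82865/16820517754 ≈ 4.9264e-6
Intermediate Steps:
1/(202987 + 1/(816661 - 899526)) = 1/(202987 + 1/(-82865)) = 1/(202987 - 1/82865) = 1/(16820517754/82865) = 82865/16820517754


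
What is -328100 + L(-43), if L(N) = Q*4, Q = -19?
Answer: -328176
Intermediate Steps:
L(N) = -76 (L(N) = -19*4 = -76)
-328100 + L(-43) = -328100 - 76 = -328176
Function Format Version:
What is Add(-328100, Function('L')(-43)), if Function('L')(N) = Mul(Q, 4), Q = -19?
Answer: -328176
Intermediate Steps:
Function('L')(N) = -76 (Function('L')(N) = Mul(-19, 4) = -76)
Add(-328100, Function('L')(-43)) = Add(-328100, -76) = -328176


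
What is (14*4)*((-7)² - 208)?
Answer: -8904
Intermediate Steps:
(14*4)*((-7)² - 208) = 56*(49 - 208) = 56*(-159) = -8904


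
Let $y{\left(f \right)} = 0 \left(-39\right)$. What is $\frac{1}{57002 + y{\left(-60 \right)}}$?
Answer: $\frac{1}{57002} \approx 1.7543 \cdot 10^{-5}$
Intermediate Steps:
$y{\left(f \right)} = 0$
$\frac{1}{57002 + y{\left(-60 \right)}} = \frac{1}{57002 + 0} = \frac{1}{57002}$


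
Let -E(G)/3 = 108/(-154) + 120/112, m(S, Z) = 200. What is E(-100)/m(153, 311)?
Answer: -171/30800 ≈ -0.0055519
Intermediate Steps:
E(G) = -171/154 (E(G) = -3*(108/(-154) + 120/112) = -3*(108*(-1/154) + 120*(1/112)) = -3*(-54/77 + 15/14) = -3*57/154 = -171/154)
E(-100)/m(153, 311) = -171/154/200 = -171/154*1/200 = -171/30800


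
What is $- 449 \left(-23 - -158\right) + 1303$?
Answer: $-59312$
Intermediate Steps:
$- 449 \left(-23 - -158\right) + 1303 = - 449 \left(-23 + 158\right) + 1303 = \left(-449\right) 135 + 1303 = -60615 + 1303 = -59312$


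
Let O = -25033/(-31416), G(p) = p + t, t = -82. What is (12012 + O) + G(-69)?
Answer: 372650209/31416 ≈ 11862.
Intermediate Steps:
G(p) = -82 + p (G(p) = p - 82 = -82 + p)
O = 25033/31416 (O = -25033*(-1/31416) = 25033/31416 ≈ 0.79682)
(12012 + O) + G(-69) = (12012 + 25033/31416) + (-82 - 69) = 377394025/31416 - 151 = 372650209/31416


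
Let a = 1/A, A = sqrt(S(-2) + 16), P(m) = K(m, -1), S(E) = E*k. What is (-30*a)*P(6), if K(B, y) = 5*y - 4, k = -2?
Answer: 27*sqrt(5) ≈ 60.374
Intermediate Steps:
S(E) = -2*E (S(E) = E*(-2) = -2*E)
K(B, y) = -4 + 5*y
P(m) = -9 (P(m) = -4 + 5*(-1) = -4 - 5 = -9)
A = 2*sqrt(5) (A = sqrt(-2*(-2) + 16) = sqrt(4 + 16) = sqrt(20) = 2*sqrt(5) ≈ 4.4721)
a = sqrt(5)/10 (a = 1/(2*sqrt(5)) = sqrt(5)/10 ≈ 0.22361)
(-30*a)*P(6) = -3*sqrt(5)*(-9) = 27*sqrt(5)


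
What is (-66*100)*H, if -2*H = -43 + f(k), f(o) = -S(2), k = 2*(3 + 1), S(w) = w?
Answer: -148500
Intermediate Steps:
k = 8 (k = 2*4 = 8)
f(o) = -2 (f(o) = -1*2 = -2)
H = 45/2 (H = -(-43 - 2)/2 = -½*(-45) = 45/2 ≈ 22.500)
(-66*100)*H = -66*100*(45/2) = -6600*45/2 = -148500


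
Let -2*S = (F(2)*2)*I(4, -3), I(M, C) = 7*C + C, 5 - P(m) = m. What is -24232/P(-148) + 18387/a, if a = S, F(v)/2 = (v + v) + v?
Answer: -462845/4896 ≈ -94.535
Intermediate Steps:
F(v) = 6*v (F(v) = 2*((v + v) + v) = 2*(2*v + v) = 2*(3*v) = 6*v)
P(m) = 5 - m
I(M, C) = 8*C
S = 288 (S = -(6*2)*2*8*(-3)/2 = -12*2*(-24)/2 = -12*(-24) = -½*(-576) = 288)
a = 288
-24232/P(-148) + 18387/a = -24232/(5 - 1*(-148)) + 18387/288 = -24232/(5 + 148) + 18387*(1/288) = -24232/153 + 2043/32 = -462845/4896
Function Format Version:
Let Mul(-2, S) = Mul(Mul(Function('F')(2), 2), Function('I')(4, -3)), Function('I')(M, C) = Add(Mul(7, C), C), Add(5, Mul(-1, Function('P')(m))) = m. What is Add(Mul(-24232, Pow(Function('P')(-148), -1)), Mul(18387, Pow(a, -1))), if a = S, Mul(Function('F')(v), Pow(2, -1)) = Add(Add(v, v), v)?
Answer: Rational(-462845, 4896) ≈ -94.535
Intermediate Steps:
Function('F')(v) = Mul(6, v) (Function('F')(v) = Mul(2, Add(Add(v, v), v)) = Mul(2, Add(Mul(2, v), v)) = Mul(2, Mul(3, v)) = Mul(6, v))
Function('P')(m) = Add(5, Mul(-1, m))
Function('I')(M, C) = Mul(8, C)
S = 288 (S = Mul(Rational(-1, 2), Mul(Mul(Mul(6, 2), 2), Mul(8, -3))) = Mul(Rational(-1, 2), Mul(Mul(12, 2), -24)) = Mul(Rational(-1, 2), Mul(24, -24)) = Mul(Rational(-1, 2), -576) = 288)
a = 288
Add(Mul(-24232, Pow(Function('P')(-148), -1)), Mul(18387, Pow(a, -1))) = Add(Mul(-24232, Pow(Add(5, Mul(-1, -148)), -1)), Mul(18387, Pow(288, -1))) = Add(Mul(-24232, Pow(Add(5, 148), -1)), Mul(18387, Rational(1, 288))) = Add(Mul(-24232, Pow(153, -1)), Rational(2043, 32)) = Add(Mul(-24232, Rational(1, 153)), Rational(2043, 32)) = Add(Rational(-24232, 153), Rational(2043, 32)) = Rational(-462845, 4896)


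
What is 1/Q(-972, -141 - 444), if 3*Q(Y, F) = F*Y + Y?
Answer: 1/189216 ≈ 5.2850e-6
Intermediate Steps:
Q(Y, F) = Y/3 + F*Y/3 (Q(Y, F) = (F*Y + Y)/3 = (Y + F*Y)/3 = Y/3 + F*Y/3)
1/Q(-972, -141 - 444) = 1/((⅓)*(-972)*(1 + (-141 - 444))) = 1/((⅓)*(-972)*(1 - 585)) = 1/((⅓)*(-972)*(-584)) = 1/189216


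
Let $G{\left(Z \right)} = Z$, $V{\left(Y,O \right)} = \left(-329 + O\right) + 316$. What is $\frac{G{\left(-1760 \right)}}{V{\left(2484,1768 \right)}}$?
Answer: $- \frac{352}{351} \approx -1.0028$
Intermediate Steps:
$V{\left(Y,O \right)} = -13 + O$
$\frac{G{\left(-1760 \right)}}{V{\left(2484,1768 \right)}} = - \frac{1760}{-13 + 1768} = - \frac{1760}{1755} = \left(-1760\right) \frac{1}{1755} = - \frac{352}{351}$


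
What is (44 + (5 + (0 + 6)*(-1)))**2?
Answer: 1849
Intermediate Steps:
(44 + (5 + (0 + 6)*(-1)))**2 = (44 + (5 + 6*(-1)))**2 = (44 + (5 - 6))**2 = (44 - 1)**2 = 43**2 = 1849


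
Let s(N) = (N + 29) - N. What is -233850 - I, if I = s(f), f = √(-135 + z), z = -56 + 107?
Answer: -233879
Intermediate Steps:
z = 51
f = 2*I*√21 (f = √(-135 + 51) = √(-84) = 2*I*√21 ≈ 9.1651*I)
s(N) = 29 (s(N) = (29 + N) - N = 29)
I = 29
-233850 - I = -233850 - 1*29 = -233850 - 29 = -233879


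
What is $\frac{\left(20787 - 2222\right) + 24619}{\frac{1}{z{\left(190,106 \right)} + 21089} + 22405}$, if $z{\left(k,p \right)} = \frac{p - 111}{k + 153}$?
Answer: $\frac{312372414048}{162067060753} \approx 1.9274$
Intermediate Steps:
$z{\left(k,p \right)} = \frac{-111 + p}{153 + k}$
$\frac{\left(20787 - 2222\right) + 24619}{\frac{1}{z{\left(190,106 \right)} + 21089} + 22405} = \frac{\left(20787 - 2222\right) + 24619}{\frac{1}{\frac{-111 + 106}{153 + 190} + 21089} + 22405} = \frac{18565 + 24619}{\frac{1}{\frac{1}{343} \left(-5\right) + 21089} + 22405} = \frac{43184}{\frac{1}{\frac{1}{343} \left(-5\right) + 21089} + 22405} = \frac{43184}{\frac{1}{- \frac{5}{343} + 21089} + 22405} = \frac{43184}{\frac{1}{\frac{7233522}{343}} + 22405} = \frac{43184}{\frac{343}{7233522} + 22405} = \frac{43184}{\frac{162067060753}{7233522}} = 43184 \cdot \frac{7233522}{162067060753} = \frac{312372414048}{162067060753}$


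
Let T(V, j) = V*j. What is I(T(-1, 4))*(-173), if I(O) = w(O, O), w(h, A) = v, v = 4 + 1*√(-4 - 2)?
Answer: -692 - 173*I*√6 ≈ -692.0 - 423.76*I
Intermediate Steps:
v = 4 + I*√6 (v = 4 + 1*√(-6) = 4 + 1*(I*√6) = 4 + I*√6 ≈ 4.0 + 2.4495*I)
w(h, A) = 4 + I*√6
I(O) = 4 + I*√6
I(T(-1, 4))*(-173) = (4 + I*√6)*(-173) = -692 - 173*I*√6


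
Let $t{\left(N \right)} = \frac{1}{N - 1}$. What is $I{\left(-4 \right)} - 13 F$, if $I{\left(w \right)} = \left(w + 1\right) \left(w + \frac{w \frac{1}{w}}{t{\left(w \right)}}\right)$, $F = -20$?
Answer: $287$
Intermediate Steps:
$t{\left(N \right)} = \frac{1}{-1 + N}$
$I{\left(w \right)} = \left(1 + w\right) \left(-1 + 2 w\right)$ ($I{\left(w \right)} = \left(w + 1\right) \left(w + \frac{w \frac{1}{w}}{\frac{1}{-1 + w}}\right) = \left(1 + w\right) \left(w + 1 \left(-1 + w\right)\right) = \left(1 + w\right) \left(w + \left(-1 + w\right)\right) = \left(1 + w\right) \left(-1 + 2 w\right)$)
$I{\left(-4 \right)} - 13 F = \left(1 - 4\right) \left(-1 + 2 \left(-4\right)\right) - -260 = - 3 \left(-1 - 8\right) + 260 = \left(-3\right) \left(-9\right) + 260 = 27 + 260 = 287$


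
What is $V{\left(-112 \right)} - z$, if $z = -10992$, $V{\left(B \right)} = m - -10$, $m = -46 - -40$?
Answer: $10996$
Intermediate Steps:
$m = -6$ ($m = -46 + 40 = -6$)
$V{\left(B \right)} = 4$ ($V{\left(B \right)} = -6 - -10 = -6 + 10 = 4$)
$V{\left(-112 \right)} - z = 4 - -10992 = 4 + 10992 = 10996$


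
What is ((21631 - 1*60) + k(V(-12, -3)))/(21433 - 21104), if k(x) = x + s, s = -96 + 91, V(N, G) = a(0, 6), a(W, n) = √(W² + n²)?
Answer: 21572/329 ≈ 65.568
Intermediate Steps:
V(N, G) = 6 (V(N, G) = √(0² + 6²) = √(0 + 36) = √36 = 6)
s = -5
k(x) = -5 + x (k(x) = x - 5 = -5 + x)
((21631 - 1*60) + k(V(-12, -3)))/(21433 - 21104) = ((21631 - 1*60) + (-5 + 6))/(21433 - 21104) = ((21631 - 60) + 1)/329 = (21571 + 1)*(1/329) = 21572*(1/329) = 21572/329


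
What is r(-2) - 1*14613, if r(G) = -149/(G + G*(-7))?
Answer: -175505/12 ≈ -14625.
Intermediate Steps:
r(G) = 149/(6*G) (r(G) = -149/(G - 7*G) = -149*(-1/(6*G)) = -(-149)/(6*G) = 149/(6*G))
r(-2) - 1*14613 = (149/6)/(-2) - 1*14613 = (149/6)*(-½) - 14613 = -149/12 - 14613 = -175505/12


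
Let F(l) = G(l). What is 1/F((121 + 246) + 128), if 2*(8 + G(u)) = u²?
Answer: 2/245009 ≈ 8.1630e-6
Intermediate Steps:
G(u) = -8 + u²/2
F(l) = -8 + l²/2
1/F((121 + 246) + 128) = 1/(-8 + ((121 + 246) + 128)²/2) = 1/(-8 + (367 + 128)²/2) = 1/(-8 + (½)*495²) = 1/(-8 + (½)*245025) = 1/(-8 + 245025/2) = 1/(245009/2) = 2/245009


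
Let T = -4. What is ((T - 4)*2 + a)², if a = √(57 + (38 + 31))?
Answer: 382 - 96*√14 ≈ 22.801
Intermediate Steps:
a = 3*√14 (a = √(57 + 69) = √126 = 3*√14 ≈ 11.225)
((T - 4)*2 + a)² = ((-4 - 4)*2 + 3*√14)² = (-8*2 + 3*√14)² = (-16 + 3*√14)²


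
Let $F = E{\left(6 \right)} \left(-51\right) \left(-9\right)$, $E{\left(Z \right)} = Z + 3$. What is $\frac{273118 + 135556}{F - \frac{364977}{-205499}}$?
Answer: $\frac{41991049163}{424640673} \approx 98.886$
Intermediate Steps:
$E{\left(Z \right)} = 3 + Z$
$F = 4131$ ($F = \left(3 + 6\right) \left(-51\right) \left(-9\right) = 9 \left(-51\right) \left(-9\right) = \left(-459\right) \left(-9\right) = 4131$)
$\frac{273118 + 135556}{F - \frac{364977}{-205499}} = \frac{273118 + 135556}{4131 - \frac{364977}{-205499}} = \frac{408674}{4131 - - \frac{364977}{205499}} = \frac{408674}{4131 + \frac{364977}{205499}} = \frac{408674}{\frac{849281346}{205499}} = 408674 \cdot \frac{205499}{849281346} = \frac{41991049163}{424640673}$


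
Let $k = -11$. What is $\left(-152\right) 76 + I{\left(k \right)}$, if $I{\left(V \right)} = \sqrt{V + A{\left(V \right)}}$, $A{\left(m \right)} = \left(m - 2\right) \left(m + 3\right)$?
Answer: $-11552 + \sqrt{93} \approx -11542.0$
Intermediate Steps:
$A{\left(m \right)} = \left(-2 + m\right) \left(3 + m\right)$
$I{\left(V \right)} = \sqrt{-6 + V^{2} + 2 V}$ ($I{\left(V \right)} = \sqrt{V + \left(-6 + V + V^{2}\right)} = \sqrt{-6 + V^{2} + 2 V}$)
$\left(-152\right) 76 + I{\left(k \right)} = \left(-152\right) 76 + \sqrt{-6 + \left(-11\right)^{2} + 2 \left(-11\right)} = -11552 + \sqrt{-6 + 121 - 22} = -11552 + \sqrt{93}$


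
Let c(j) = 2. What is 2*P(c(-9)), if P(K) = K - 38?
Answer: -72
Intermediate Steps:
P(K) = -38 + K
2*P(c(-9)) = 2*(-38 + 2) = 2*(-36) = -72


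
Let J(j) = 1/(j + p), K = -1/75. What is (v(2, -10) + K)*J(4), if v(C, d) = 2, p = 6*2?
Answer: 149/1200 ≈ 0.12417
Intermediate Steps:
p = 12
K = -1/75 (K = -1*1/75 = -1/75 ≈ -0.013333)
J(j) = 1/(12 + j) (J(j) = 1/(j + 12) = 1/(12 + j))
(v(2, -10) + K)*J(4) = (2 - 1/75)/(12 + 4) = (149/75)/16 = (149/75)*(1/16) = 149/1200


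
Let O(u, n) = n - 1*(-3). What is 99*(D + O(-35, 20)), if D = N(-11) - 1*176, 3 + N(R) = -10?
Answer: -16434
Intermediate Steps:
N(R) = -13 (N(R) = -3 - 10 = -13)
O(u, n) = 3 + n (O(u, n) = n + 3 = 3 + n)
D = -189 (D = -13 - 1*176 = -13 - 176 = -189)
99*(D + O(-35, 20)) = 99*(-189 + (3 + 20)) = 99*(-189 + 23) = 99*(-166) = -16434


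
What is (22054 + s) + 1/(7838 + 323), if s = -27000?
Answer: -40364305/8161 ≈ -4946.0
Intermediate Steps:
(22054 + s) + 1/(7838 + 323) = (22054 - 27000) + 1/(7838 + 323) = -4946 + 1/8161 = -40364305/8161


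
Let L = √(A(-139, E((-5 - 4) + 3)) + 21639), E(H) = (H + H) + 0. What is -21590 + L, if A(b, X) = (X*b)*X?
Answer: -21590 + √1623 ≈ -21550.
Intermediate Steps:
E(H) = 2*H (E(H) = 2*H + 0 = 2*H)
A(b, X) = b*X²
L = √1623 (L = √(-139*4*((-5 - 4) + 3)² + 21639) = √(-139*4*(-9 + 3)² + 21639) = √(-139*(2*(-6))² + 21639) = √(-139*(-12)² + 21639) = √(-139*144 + 21639) = √(-20016 + 21639) = √1623 ≈ 40.286)
-21590 + L = -21590 + √1623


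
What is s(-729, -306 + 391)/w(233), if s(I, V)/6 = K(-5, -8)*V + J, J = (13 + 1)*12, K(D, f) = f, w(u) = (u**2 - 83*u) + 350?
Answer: -768/8825 ≈ -0.087026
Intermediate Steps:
w(u) = 350 + u**2 - 83*u
J = 168 (J = 14*12 = 168)
s(I, V) = 1008 - 48*V (s(I, V) = 6*(-8*V + 168) = 6*(168 - 8*V) = 1008 - 48*V)
s(-729, -306 + 391)/w(233) = (1008 - 48*(-306 + 391))/(350 + 233**2 - 83*233) = (1008 - 48*85)/(350 + 54289 - 19339) = (1008 - 4080)/35300 = -3072*1/35300 = -768/8825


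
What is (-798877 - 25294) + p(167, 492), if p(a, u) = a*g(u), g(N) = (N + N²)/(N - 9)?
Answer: -119189247/161 ≈ -7.4031e+5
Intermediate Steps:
g(N) = (N + N²)/(-9 + N)
p(a, u) = a*u*(1 + u)/(-9 + u) (p(a, u) = a*(u*(1 + u)/(-9 + u)) = a*u*(1 + u)/(-9 + u))
(-798877 - 25294) + p(167, 492) = (-798877 - 25294) + 167*492*(1 + 492)/(-9 + 492) = -824171 + 167*492*493/483 = -824171 + 167*492*(1/483)*493 = -824171 + 13502284/161 = -119189247/161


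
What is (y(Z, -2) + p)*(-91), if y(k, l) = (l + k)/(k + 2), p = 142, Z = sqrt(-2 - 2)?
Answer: -12922 - 91*I ≈ -12922.0 - 91.0*I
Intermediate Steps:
Z = 2*I (Z = sqrt(-4) = 2*I ≈ 2.0*I)
y(k, l) = (k + l)/(2 + k)
(y(Z, -2) + p)*(-91) = ((2*I - 2)/(2 + 2*I) + 142)*(-91) = (((2 - 2*I)/8)*(-2 + 2*I) + 142)*(-91) = ((-2 + 2*I)*(2 - 2*I)/8 + 142)*(-91) = (142 + (-2 + 2*I)*(2 - 2*I)/8)*(-91) = -12922 - 91*(-2 + 2*I)*(2 - 2*I)/8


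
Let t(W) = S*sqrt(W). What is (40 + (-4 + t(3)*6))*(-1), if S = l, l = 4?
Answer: -36 - 24*sqrt(3) ≈ -77.569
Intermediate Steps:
S = 4
t(W) = 4*sqrt(W)
(40 + (-4 + t(3)*6))*(-1) = (40 + (-4 + (4*sqrt(3))*6))*(-1) = (40 + (-4 + 24*sqrt(3)))*(-1) = (36 + 24*sqrt(3))*(-1) = -36 - 24*sqrt(3)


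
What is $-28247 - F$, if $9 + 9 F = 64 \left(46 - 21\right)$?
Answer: $- \frac{255814}{9} \approx -28424.0$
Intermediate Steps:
$F = \frac{1591}{9}$ ($F = -1 + \frac{64 \left(46 - 21\right)}{9} = -1 + \frac{64 \cdot 25}{9} = -1 + \frac{1}{9} \cdot 1600 = -1 + \frac{1600}{9} = \frac{1591}{9} \approx 176.78$)
$-28247 - F = -28247 - \frac{1591}{9} = - \frac{255814}{9}$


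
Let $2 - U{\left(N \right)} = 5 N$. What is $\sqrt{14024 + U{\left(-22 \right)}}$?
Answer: $2 \sqrt{3534} \approx 118.89$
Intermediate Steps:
$U{\left(N \right)} = 2 - 5 N$
$\sqrt{14024 + U{\left(-22 \right)}} = \sqrt{14024 + \left(2 - -110\right)} = \sqrt{14024 + \left(2 + 110\right)} = \sqrt{14024 + 112} = \sqrt{14136} = 2 \sqrt{3534}$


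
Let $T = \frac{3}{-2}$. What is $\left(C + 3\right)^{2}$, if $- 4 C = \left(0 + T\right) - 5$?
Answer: $\frac{1369}{64} \approx 21.391$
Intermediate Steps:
$T = - \frac{3}{2}$ ($T = 3 \left(- \frac{1}{2}\right) = - \frac{3}{2} \approx -1.5$)
$C = \frac{13}{8}$ ($C = - \frac{\left(0 - \frac{3}{2}\right) - 5}{4} = - \frac{- \frac{3}{2} - 5}{4} = \left(- \frac{1}{4}\right) \left(- \frac{13}{2}\right) = \frac{13}{8} \approx 1.625$)
$\left(C + 3\right)^{2} = \left(\frac{13}{8} + 3\right)^{2} = \left(\frac{37}{8}\right)^{2} = \frac{1369}{64}$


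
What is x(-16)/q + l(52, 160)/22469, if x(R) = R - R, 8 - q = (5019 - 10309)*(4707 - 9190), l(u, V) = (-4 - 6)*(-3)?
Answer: 30/22469 ≈ 0.0013352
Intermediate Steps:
l(u, V) = 30 (l(u, V) = -10*(-3) = 30)
q = -23715062 (q = 8 - (5019 - 10309)*(4707 - 9190) = 8 - (-5290)*(-4483) = 8 - 1*23715070 = 8 - 23715070 = -23715062)
x(R) = 0
x(-16)/q + l(52, 160)/22469 = 0/(-23715062) + 30/22469 = 0*(-1/23715062) + 30*(1/22469) = 0 + 30/22469 = 30/22469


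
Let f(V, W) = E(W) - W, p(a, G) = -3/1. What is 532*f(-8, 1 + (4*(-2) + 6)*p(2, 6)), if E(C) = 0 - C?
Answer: -7448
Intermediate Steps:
E(C) = -C
p(a, G) = -3 (p(a, G) = -3*1 = -3)
f(V, W) = -2*W (f(V, W) = -W - W = -2*W)
532*f(-8, 1 + (4*(-2) + 6)*p(2, 6)) = 532*(-2*(1 + (4*(-2) + 6)*(-3))) = 532*(-2*(1 + (-8 + 6)*(-3))) = 532*(-2*(1 - 2*(-3))) = 532*(-2*(1 + 6)) = 532*(-2*7) = 532*(-14) = -7448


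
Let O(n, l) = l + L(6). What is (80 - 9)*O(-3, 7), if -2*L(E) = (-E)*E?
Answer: 1775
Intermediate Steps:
L(E) = E²/2 (L(E) = -(-E)*E/2 = -(-1)*E²/2 = E²/2)
O(n, l) = 18 + l (O(n, l) = l + (½)*6² = l + (½)*36 = l + 18 = 18 + l)
(80 - 9)*O(-3, 7) = (80 - 9)*(18 + 7) = 71*25 = 1775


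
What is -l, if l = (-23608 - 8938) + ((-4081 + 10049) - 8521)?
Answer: 35099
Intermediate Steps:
l = -35099 (l = -32546 + (5968 - 8521) = -32546 - 2553 = -35099)
-l = -1*(-35099) = 35099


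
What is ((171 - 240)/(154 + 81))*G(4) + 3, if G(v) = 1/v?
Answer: 2751/940 ≈ 2.9266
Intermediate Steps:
((171 - 240)/(154 + 81))*G(4) + 3 = ((171 - 240)/(154 + 81))/4 + 3 = -69/235*(¼) + 3 = -69*1/235*(¼) + 3 = -69/235*¼ + 3 = -69/940 + 3 = 2751/940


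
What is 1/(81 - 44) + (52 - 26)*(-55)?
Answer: -52909/37 ≈ -1430.0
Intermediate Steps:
1/(81 - 44) + (52 - 26)*(-55) = 1/37 + 26*(-55) = 1/37 - 1430 = -52909/37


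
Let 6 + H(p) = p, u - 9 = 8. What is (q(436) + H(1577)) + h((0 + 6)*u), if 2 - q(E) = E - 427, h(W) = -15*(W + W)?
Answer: -1496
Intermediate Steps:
u = 17 (u = 9 + 8 = 17)
H(p) = -6 + p
h(W) = -30*W
q(E) = 429 - E (q(E) = 2 - (E - 427) = 2 - (-427 + E) = 2 + (427 - E) = 429 - E)
(q(436) + H(1577)) + h((0 + 6)*u) = ((429 - 1*436) + (-6 + 1577)) - 30*(0 + 6)*17 = ((429 - 436) + 1571) - 180*17 = (-7 + 1571) - 30*102 = 1564 - 3060 = -1496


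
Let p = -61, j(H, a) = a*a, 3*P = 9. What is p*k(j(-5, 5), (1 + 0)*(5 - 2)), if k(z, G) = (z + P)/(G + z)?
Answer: -61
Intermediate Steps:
P = 3 (P = (⅓)*9 = 3)
j(H, a) = a²
k(z, G) = (3 + z)/(G + z) (k(z, G) = (z + 3)/(G + z) = (3 + z)/(G + z))
p*k(j(-5, 5), (1 + 0)*(5 - 2)) = -61*(3 + 5²)/((1 + 0)*(5 - 2) + 5²) = -61*(3 + 25)/(1*3 + 25) = -61*28/(3 + 25) = -61*28/28 = -61*1 = -61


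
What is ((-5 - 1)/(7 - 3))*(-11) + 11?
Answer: 55/2 ≈ 27.500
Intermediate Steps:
((-5 - 1)/(7 - 3))*(-11) + 11 = -6/4*(-11) + 11 = -6*¼*(-11) + 11 = -3/2*(-11) + 11 = 33/2 + 11 = 55/2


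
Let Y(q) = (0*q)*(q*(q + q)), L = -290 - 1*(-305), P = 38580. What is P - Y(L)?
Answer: 38580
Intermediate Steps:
L = 15 (L = -290 + 305 = 15)
Y(q) = 0 (Y(q) = 0*(q*(2*q)) = 0*(2*q**2) = 0)
P - Y(L) = 38580 - 1*0 = 38580 + 0 = 38580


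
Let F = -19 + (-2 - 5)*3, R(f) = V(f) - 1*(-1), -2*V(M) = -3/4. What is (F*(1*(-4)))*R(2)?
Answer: 220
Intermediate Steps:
V(M) = 3/8 (V(M) = -(-3)/(2*4) = -½*(-¾) = 3/8)
R(f) = 11/8 (R(f) = 3/8 - 1*(-1) = 3/8 + 1 = 11/8)
F = -40 (F = -19 - 7*3 = -19 - 21 = -40)
(F*(1*(-4)))*R(2) = -40*(-4)*(11/8) = 160*(11/8) = 220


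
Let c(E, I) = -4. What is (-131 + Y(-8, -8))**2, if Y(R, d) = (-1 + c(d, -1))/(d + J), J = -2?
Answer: 68121/4 ≈ 17030.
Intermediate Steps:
Y(R, d) = -5/(-2 + d) (Y(R, d) = (-1 - 4)/(d - 2) = -5/(-2 + d))
(-131 + Y(-8, -8))**2 = (-131 - 5/(-2 - 8))**2 = (-131 - 5/(-10))**2 = (-131 - 5*(-1/10))**2 = (-131 + 1/2)**2 = (-261/2)**2 = 68121/4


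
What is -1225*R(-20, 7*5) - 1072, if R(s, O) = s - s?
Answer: -1072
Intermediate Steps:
R(s, O) = 0
-1225*R(-20, 7*5) - 1072 = -1225*0 - 1072 = 0 - 1072 = -1072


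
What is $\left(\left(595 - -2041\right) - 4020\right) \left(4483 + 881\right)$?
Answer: $-7423776$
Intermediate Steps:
$\left(\left(595 - -2041\right) - 4020\right) \left(4483 + 881\right) = \left(\left(595 + 2041\right) - 4020\right) 5364 = \left(2636 - 4020\right) 5364 = \left(-1384\right) 5364 = -7423776$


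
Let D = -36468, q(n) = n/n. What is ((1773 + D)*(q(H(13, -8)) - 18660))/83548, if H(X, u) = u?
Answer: 647374005/83548 ≈ 7748.5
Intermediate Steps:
q(n) = 1
((1773 + D)*(q(H(13, -8)) - 18660))/83548 = ((1773 - 36468)*(1 - 18660))/83548 = -34695*(-18659)*(1/83548) = 647374005*(1/83548) = 647374005/83548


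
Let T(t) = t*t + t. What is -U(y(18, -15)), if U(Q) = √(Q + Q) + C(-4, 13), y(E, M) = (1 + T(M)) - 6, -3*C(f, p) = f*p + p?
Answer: -13 - √410 ≈ -33.248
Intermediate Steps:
T(t) = t + t² (T(t) = t² + t = t + t²)
C(f, p) = -p/3 - f*p/3 (C(f, p) = -(f*p + p)/3 = -(p + f*p)/3 = -p/3 - f*p/3)
y(E, M) = -5 + M*(1 + M) (y(E, M) = (1 + M*(1 + M)) - 6 = -5 + M*(1 + M))
U(Q) = 13 + √2*√Q (U(Q) = √(Q + Q) - ⅓*13*(1 - 4) = √(2*Q) - ⅓*13*(-3) = √2*√Q + 13 = 13 + √2*√Q)
-U(y(18, -15)) = -(13 + √2*√(-5 - 15*(1 - 15))) = -(13 + √2*√(-5 - 15*(-14))) = -(13 + √2*√(-5 + 210)) = -(13 + √2*√205) = -(13 + √410) = -13 - √410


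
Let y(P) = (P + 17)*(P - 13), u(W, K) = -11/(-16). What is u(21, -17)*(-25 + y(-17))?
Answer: -275/16 ≈ -17.188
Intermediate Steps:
u(W, K) = 11/16 (u(W, K) = -11*(-1/16) = 11/16)
y(P) = (-13 + P)*(17 + P) (y(P) = (17 + P)*(-13 + P) = (-13 + P)*(17 + P))
u(21, -17)*(-25 + y(-17)) = 11*(-25 + (-221 + (-17)² + 4*(-17)))/16 = 11*(-25 + (-221 + 289 - 68))/16 = 11*(-25 + 0)/16 = (11/16)*(-25) = -275/16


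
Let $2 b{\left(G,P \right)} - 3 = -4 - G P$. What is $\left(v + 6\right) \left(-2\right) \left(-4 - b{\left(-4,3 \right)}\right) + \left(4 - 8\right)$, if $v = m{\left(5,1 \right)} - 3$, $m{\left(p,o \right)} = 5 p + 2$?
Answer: $566$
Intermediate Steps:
$m{\left(p,o \right)} = 2 + 5 p$
$b{\left(G,P \right)} = - \frac{1}{2} - \frac{G P}{2}$ ($b{\left(G,P \right)} = \frac{3}{2} + \frac{-4 - G P}{2} = \frac{3}{2} - \left(2 + \frac{G P}{2}\right) = - \frac{1}{2} - \frac{G P}{2}$)
$v = 24$ ($v = \left(2 + 5 \cdot 5\right) - 3 = \left(2 + 25\right) - 3 = 27 - 3 = 24$)
$\left(v + 6\right) \left(-2\right) \left(-4 - b{\left(-4,3 \right)}\right) + \left(4 - 8\right) = \left(24 + 6\right) \left(-2\right) \left(-4 - \left(- \frac{1}{2} - \left(-2\right) 3\right)\right) + \left(4 - 8\right) = 30 \left(-2\right) \left(-4 - \left(- \frac{1}{2} + 6\right)\right) + \left(4 - 8\right) = - 60 \left(-4 - \frac{11}{2}\right) - 4 = \left(-60\right) \left(- \frac{19}{2}\right) - 4 = 570 - 4 = 566$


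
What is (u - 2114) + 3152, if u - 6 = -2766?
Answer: -1722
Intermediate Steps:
u = -2760 (u = 6 - 2766 = -2760)
(u - 2114) + 3152 = (-2760 - 2114) + 3152 = -4874 + 3152 = -1722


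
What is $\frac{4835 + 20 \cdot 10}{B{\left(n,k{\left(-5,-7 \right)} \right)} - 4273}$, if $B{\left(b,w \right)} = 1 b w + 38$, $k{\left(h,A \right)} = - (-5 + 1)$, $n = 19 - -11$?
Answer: $- \frac{1007}{823} \approx -1.2236$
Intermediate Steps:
$n = 30$ ($n = 19 + 11 = 30$)
$k{\left(h,A \right)} = 4$ ($k{\left(h,A \right)} = \left(-1\right) \left(-4\right) = 4$)
$B{\left(b,w \right)} = 38 + b w$ ($B{\left(b,w \right)} = b w + 38 = 38 + b w$)
$\frac{4835 + 20 \cdot 10}{B{\left(n,k{\left(-5,-7 \right)} \right)} - 4273} = \frac{4835 + 20 \cdot 10}{\left(38 + 30 \cdot 4\right) - 4273} = \frac{4835 + 200}{\left(38 + 120\right) - 4273} = \frac{5035}{158 - 4273} = \frac{5035}{-4115} = 5035 \left(- \frac{1}{4115}\right) = - \frac{1007}{823}$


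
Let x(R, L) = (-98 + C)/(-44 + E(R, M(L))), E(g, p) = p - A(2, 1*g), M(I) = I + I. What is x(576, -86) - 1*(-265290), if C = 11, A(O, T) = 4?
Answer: 58363887/220 ≈ 2.6529e+5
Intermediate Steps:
M(I) = 2*I
E(g, p) = -4 + p (E(g, p) = p - 1*4 = p - 4 = -4 + p)
x(R, L) = -87/(-48 + 2*L) (x(R, L) = (-98 + 11)/(-44 + (-4 + 2*L)) = -87/(-48 + 2*L))
x(576, -86) - 1*(-265290) = -87/(-48 + 2*(-86)) - 1*(-265290) = -87/(-48 - 172) + 265290 = -87/(-220) + 265290 = -87*(-1/220) + 265290 = 87/220 + 265290 = 58363887/220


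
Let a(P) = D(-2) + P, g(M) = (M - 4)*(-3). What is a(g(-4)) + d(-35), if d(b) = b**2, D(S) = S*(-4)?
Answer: 1257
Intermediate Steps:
D(S) = -4*S
g(M) = 12 - 3*M (g(M) = (-4 + M)*(-3) = 12 - 3*M)
a(P) = 8 + P (a(P) = -4*(-2) + P = 8 + P)
a(g(-4)) + d(-35) = (8 + (12 - 3*(-4))) + (-35)**2 = (8 + (12 + 12)) + 1225 = (8 + 24) + 1225 = 32 + 1225 = 1257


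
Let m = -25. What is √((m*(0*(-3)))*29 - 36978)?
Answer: I*√36978 ≈ 192.3*I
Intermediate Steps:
√((m*(0*(-3)))*29 - 36978) = √(-0*(-3)*29 - 36978) = √(-25*0*29 - 36978) = √(0*29 - 36978) = √(0 - 36978) = √(-36978) = I*√36978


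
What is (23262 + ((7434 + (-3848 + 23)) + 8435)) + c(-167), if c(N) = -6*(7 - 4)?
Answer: 35288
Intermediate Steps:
c(N) = -18 (c(N) = -6*3 = -18)
(23262 + ((7434 + (-3848 + 23)) + 8435)) + c(-167) = (23262 + ((7434 + (-3848 + 23)) + 8435)) - 18 = (23262 + ((7434 - 3825) + 8435)) - 18 = (23262 + (3609 + 8435)) - 18 = (23262 + 12044) - 18 = 35306 - 18 = 35288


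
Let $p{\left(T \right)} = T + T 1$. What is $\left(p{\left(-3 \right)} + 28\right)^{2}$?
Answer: $484$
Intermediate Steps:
$p{\left(T \right)} = 2 T$ ($p{\left(T \right)} = T + T = 2 T$)
$\left(p{\left(-3 \right)} + 28\right)^{2} = \left(2 \left(-3\right) + 28\right)^{2} = \left(-6 + 28\right)^{2} = 22^{2} = 484$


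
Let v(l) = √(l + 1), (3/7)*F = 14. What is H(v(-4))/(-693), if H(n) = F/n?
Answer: 14*I*√3/891 ≈ 0.027215*I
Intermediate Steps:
F = 98/3 (F = (7/3)*14 = 98/3 ≈ 32.667)
v(l) = √(1 + l)
H(n) = 98/(3*n)
H(v(-4))/(-693) = (98/(3*(√(1 - 4))))/(-693) = (98/(3*(√(-3))))*(-1/693) = (98/(3*((I*√3))))*(-1/693) = (98*(-I*√3/3)/3)*(-1/693) = -98*I*√3/9*(-1/693) = 14*I*√3/891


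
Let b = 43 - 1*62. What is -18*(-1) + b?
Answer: -1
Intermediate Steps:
b = -19 (b = 43 - 62 = -19)
-18*(-1) + b = -18*(-1) - 19 = 18 - 19 = -1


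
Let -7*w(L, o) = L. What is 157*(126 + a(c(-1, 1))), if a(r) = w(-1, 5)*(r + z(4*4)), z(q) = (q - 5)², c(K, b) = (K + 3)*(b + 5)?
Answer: 22765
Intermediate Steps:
c(K, b) = (3 + K)*(5 + b)
w(L, o) = -L/7
z(q) = (-5 + q)²
a(r) = 121/7 + r/7 (a(r) = (-⅐*(-1))*(r + (-5 + 4*4)²) = (r + (-5 + 16)²)/7 = (r + 11²)/7 = (r + 121)/7 = (121 + r)/7 = 121/7 + r/7)
157*(126 + a(c(-1, 1))) = 157*(126 + (121/7 + (15 + 3*1 + 5*(-1) - 1*1)/7)) = 157*(126 + (121/7 + (15 + 3 - 5 - 1)/7)) = 157*(126 + (121/7 + (⅐)*12)) = 157*(126 + (121/7 + 12/7)) = 157*(126 + 19) = 157*145 = 22765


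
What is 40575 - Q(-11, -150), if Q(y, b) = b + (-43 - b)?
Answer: 40618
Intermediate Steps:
Q(y, b) = -43
40575 - Q(-11, -150) = 40575 - 1*(-43) = 40575 + 43 = 40618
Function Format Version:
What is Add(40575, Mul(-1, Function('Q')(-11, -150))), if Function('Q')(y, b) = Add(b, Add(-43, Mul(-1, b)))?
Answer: 40618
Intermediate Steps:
Function('Q')(y, b) = -43
Add(40575, Mul(-1, Function('Q')(-11, -150))) = Add(40575, Mul(-1, -43)) = Add(40575, 43) = 40618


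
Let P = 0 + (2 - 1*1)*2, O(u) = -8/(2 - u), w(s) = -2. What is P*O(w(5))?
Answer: -4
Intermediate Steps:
P = 2 (P = 0 + (2 - 1)*2 = 0 + 1*2 = 0 + 2 = 2)
P*O(w(5)) = 2*(8/(-2 - 2)) = 2*(8/(-4)) = 2*(8*(-¼)) = 2*(-2) = -4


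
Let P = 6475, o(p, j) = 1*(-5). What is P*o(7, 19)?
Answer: -32375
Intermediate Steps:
o(p, j) = -5
P*o(7, 19) = 6475*(-5) = -32375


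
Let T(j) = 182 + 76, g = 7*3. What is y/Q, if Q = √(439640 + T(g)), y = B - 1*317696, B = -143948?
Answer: -1762*√439898/1679 ≈ -696.04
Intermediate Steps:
g = 21
T(j) = 258
y = -461644 (y = -143948 - 1*317696 = -143948 - 317696 = -461644)
Q = √439898 (Q = √(439640 + 258) = √439898 ≈ 663.25)
y/Q = -461644*√439898/439898 = -1762*√439898/1679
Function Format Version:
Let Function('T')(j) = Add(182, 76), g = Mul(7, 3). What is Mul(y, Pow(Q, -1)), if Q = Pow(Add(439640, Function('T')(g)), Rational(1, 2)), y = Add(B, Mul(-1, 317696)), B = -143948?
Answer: Mul(Rational(-1762, 1679), Pow(439898, Rational(1, 2))) ≈ -696.04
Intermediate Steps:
g = 21
Function('T')(j) = 258
y = -461644 (y = Add(-143948, Mul(-1, 317696)) = Add(-143948, -317696) = -461644)
Q = Pow(439898, Rational(1, 2)) (Q = Pow(Add(439640, 258), Rational(1, 2)) = Pow(439898, Rational(1, 2)) ≈ 663.25)
Mul(y, Pow(Q, -1)) = Mul(-461644, Pow(Pow(439898, Rational(1, 2)), -1)) = Mul(-461644, Mul(Rational(1, 439898), Pow(439898, Rational(1, 2)))) = Mul(Rational(-1762, 1679), Pow(439898, Rational(1, 2)))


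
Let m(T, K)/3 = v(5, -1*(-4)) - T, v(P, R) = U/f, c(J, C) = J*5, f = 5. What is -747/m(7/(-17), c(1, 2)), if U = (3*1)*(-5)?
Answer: 4233/44 ≈ 96.205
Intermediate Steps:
U = -15 (U = 3*(-5) = -15)
c(J, C) = 5*J
v(P, R) = -3 (v(P, R) = -15/5 = -15*⅕ = -3)
m(T, K) = -9 - 3*T (m(T, K) = 3*(-3 - T) = -9 - 3*T)
-747/m(7/(-17), c(1, 2)) = -747/(-9 - 21/(-17)) = -747/(-9 - 21*(-1)/17) = -747/(-9 - 3*(-7/17)) = -747/(-9 + 21/17) = -747/(-132/17) = -747*(-17/132) = 4233/44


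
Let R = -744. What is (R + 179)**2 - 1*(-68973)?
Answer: 388198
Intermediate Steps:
(R + 179)**2 - 1*(-68973) = (-744 + 179)**2 - 1*(-68973) = (-565)**2 + 68973 = 319225 + 68973 = 388198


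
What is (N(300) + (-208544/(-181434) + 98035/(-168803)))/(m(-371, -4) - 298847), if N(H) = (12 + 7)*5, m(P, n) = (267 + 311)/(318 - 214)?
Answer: -76100525886632/237964957451611005 ≈ -0.00031980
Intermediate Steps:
m(P, n) = 289/52 (m(P, n) = 578/104 = 578*(1/104) = 289/52)
N(H) = 95 (N(H) = 19*5 = 95)
(N(300) + (-208544/(-181434) + 98035/(-168803)))/(m(-371, -4) - 298847) = (95 + (-208544/(-181434) + 98035/(-168803)))/(289/52 - 298847) = (95 + (-208544*(-1/181434) + 98035*(-1/168803)))/(-15539755/52) = (95 + (104272/90717 - 98035/168803))*(-52/15539755) = (95 + 8707985321/15313301751)*(-52/15539755) = (1463471651666/15313301751)*(-52/15539755) = -76100525886632/237964957451611005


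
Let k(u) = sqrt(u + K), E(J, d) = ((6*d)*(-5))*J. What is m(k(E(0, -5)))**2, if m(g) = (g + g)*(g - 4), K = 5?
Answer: 420 - 160*sqrt(5) ≈ 62.229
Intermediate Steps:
E(J, d) = -30*J*d (E(J, d) = (-30*d)*J = -30*J*d)
k(u) = sqrt(5 + u) (k(u) = sqrt(u + 5) = sqrt(5 + u))
m(g) = 2*g*(-4 + g) (m(g) = (2*g)*(-4 + g) = 2*g*(-4 + g))
m(k(E(0, -5)))**2 = (2*sqrt(5 - 30*0*(-5))*(-4 + sqrt(5 - 30*0*(-5))))**2 = (2*sqrt(5 + 0)*(-4 + sqrt(5 + 0)))**2 = (2*sqrt(5)*(-4 + sqrt(5)))**2 = 20*(-4 + sqrt(5))**2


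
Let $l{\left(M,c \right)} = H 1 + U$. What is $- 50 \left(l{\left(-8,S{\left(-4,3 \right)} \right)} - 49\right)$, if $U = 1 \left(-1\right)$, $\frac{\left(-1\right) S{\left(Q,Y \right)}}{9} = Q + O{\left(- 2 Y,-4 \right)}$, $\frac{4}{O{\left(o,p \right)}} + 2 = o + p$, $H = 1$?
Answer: $2450$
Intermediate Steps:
$O{\left(o,p \right)} = \frac{4}{-2 + o + p}$ ($O{\left(o,p \right)} = \frac{4}{-2 + \left(o + p\right)} = \frac{4}{-2 + o + p}$)
$S{\left(Q,Y \right)} = - \frac{36}{-6 - 2 Y} - 9 Q$ ($S{\left(Q,Y \right)} = - 9 \left(Q + \frac{4}{-2 - 2 Y - 4}\right) = - 9 \left(Q + \frac{4}{-6 - 2 Y}\right) = - \frac{36}{-6 - 2 Y} - 9 Q$)
$U = -1$
$l{\left(M,c \right)} = 0$ ($l{\left(M,c \right)} = 1 \cdot 1 - 1 = 1 - 1 = 0$)
$- 50 \left(l{\left(-8,S{\left(-4,3 \right)} \right)} - 49\right) = - 50 \left(0 - 49\right) = \left(-50\right) \left(-49\right) = 2450$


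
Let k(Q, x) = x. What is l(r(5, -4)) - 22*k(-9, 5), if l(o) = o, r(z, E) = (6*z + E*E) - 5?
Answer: -69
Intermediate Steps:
r(z, E) = -5 + E² + 6*z (r(z, E) = (6*z + E²) - 5 = (E² + 6*z) - 5 = -5 + E² + 6*z)
l(r(5, -4)) - 22*k(-9, 5) = (-5 + (-4)² + 6*5) - 22*5 = (-5 + 16 + 30) - 110 = 41 - 110 = -69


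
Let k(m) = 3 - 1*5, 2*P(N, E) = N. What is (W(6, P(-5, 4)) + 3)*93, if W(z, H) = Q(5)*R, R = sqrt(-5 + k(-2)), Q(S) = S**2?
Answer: 279 + 2325*I*sqrt(7) ≈ 279.0 + 6151.4*I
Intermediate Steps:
P(N, E) = N/2
k(m) = -2 (k(m) = 3 - 5 = -2)
R = I*sqrt(7) (R = sqrt(-5 - 2) = sqrt(-7) = I*sqrt(7) ≈ 2.6458*I)
W(z, H) = 25*I*sqrt(7) (W(z, H) = 5**2*(I*sqrt(7)) = 25*(I*sqrt(7)) = 25*I*sqrt(7))
(W(6, P(-5, 4)) + 3)*93 = (25*I*sqrt(7) + 3)*93 = (3 + 25*I*sqrt(7))*93 = 279 + 2325*I*sqrt(7)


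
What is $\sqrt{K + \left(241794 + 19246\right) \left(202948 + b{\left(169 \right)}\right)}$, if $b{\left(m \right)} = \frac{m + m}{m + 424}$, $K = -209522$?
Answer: $\frac{\sqrt{18629479688311662}}{593} \approx 2.3017 \cdot 10^{5}$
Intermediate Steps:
$b{\left(m \right)} = \frac{2 m}{424 + m}$
$\sqrt{K + \left(241794 + 19246\right) \left(202948 + b{\left(169 \right)}\right)} = \sqrt{-209522 + \left(241794 + 19246\right) \left(202948 + 2 \cdot 169 \frac{1}{424 + 169}\right)} = \sqrt{-209522 + 261040 \left(202948 + 2 \cdot 169 \cdot \frac{1}{593}\right)} = \sqrt{-209522 + 261040 \left(202948 + \frac{338}{593}\right)} = \sqrt{-209522 + 261040 \cdot \frac{120348502}{593}} = \sqrt{-209522 + \frac{31415772962080}{593}} = \sqrt{\frac{31415648715534}{593}} = \frac{\sqrt{18629479688311662}}{593}$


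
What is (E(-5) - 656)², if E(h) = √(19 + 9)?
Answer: 430364 - 2624*√7 ≈ 4.2342e+5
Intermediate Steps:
E(h) = 2*√7 (E(h) = √28 = 2*√7)
(E(-5) - 656)² = (2*√7 - 656)² = (-656 + 2*√7)²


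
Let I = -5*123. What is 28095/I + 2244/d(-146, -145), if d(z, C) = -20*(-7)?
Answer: -42554/1435 ≈ -29.654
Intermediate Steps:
d(z, C) = 140
I = -615
28095/I + 2244/d(-146, -145) = 28095/(-615) + 2244/140 = 28095*(-1/615) + 2244*(1/140) = -1873/41 + 561/35 = -42554/1435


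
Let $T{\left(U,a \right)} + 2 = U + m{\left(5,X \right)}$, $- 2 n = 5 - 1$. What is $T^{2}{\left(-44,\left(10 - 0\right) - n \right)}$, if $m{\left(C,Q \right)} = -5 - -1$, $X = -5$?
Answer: $2500$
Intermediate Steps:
$n = -2$ ($n = - \frac{5 - 1}{2} = \left(- \frac{1}{2}\right) 4 = -2$)
$m{\left(C,Q \right)} = -4$ ($m{\left(C,Q \right)} = -5 + 1 = -4$)
$T{\left(U,a \right)} = -6 + U$ ($T{\left(U,a \right)} = -2 + \left(U - 4\right) = -2 + \left(-4 + U\right) = -6 + U$)
$T^{2}{\left(-44,\left(10 - 0\right) - n \right)} = \left(-6 - 44\right)^{2} = \left(-50\right)^{2} = 2500$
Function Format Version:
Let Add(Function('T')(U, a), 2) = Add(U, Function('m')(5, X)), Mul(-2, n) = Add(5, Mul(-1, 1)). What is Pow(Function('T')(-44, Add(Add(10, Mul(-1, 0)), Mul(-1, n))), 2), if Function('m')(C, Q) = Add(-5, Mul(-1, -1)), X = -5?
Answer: 2500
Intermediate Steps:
n = -2 (n = Mul(Rational(-1, 2), Add(5, Mul(-1, 1))) = Mul(Rational(-1, 2), Add(5, -1)) = Mul(Rational(-1, 2), 4) = -2)
Function('m')(C, Q) = -4 (Function('m')(C, Q) = Add(-5, 1) = -4)
Function('T')(U, a) = Add(-6, U) (Function('T')(U, a) = Add(-2, Add(U, -4)) = Add(-2, Add(-4, U)) = Add(-6, U))
Pow(Function('T')(-44, Add(Add(10, Mul(-1, 0)), Mul(-1, n))), 2) = Pow(Add(-6, -44), 2) = Pow(-50, 2) = 2500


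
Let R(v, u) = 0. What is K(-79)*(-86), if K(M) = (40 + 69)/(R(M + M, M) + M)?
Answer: 9374/79 ≈ 118.66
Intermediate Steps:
K(M) = 109/M (K(M) = (40 + 69)/(0 + M) = 109/M)
K(-79)*(-86) = (109/(-79))*(-86) = (109*(-1/79))*(-86) = -109/79*(-86) = 9374/79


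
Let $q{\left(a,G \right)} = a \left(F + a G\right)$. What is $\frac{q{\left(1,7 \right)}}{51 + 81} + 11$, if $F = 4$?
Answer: $\frac{133}{12} \approx 11.083$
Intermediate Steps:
$q{\left(a,G \right)} = a \left(4 + G a\right)$ ($q{\left(a,G \right)} = a \left(4 + a G\right) = a \left(4 + G a\right)$)
$\frac{q{\left(1,7 \right)}}{51 + 81} + 11 = \frac{1 \left(4 + 7 \cdot 1\right)}{51 + 81} + 11 = \frac{1 \left(4 + 7\right)}{132} + 11 = 1 \cdot 11 \cdot \frac{1}{132} + 11 = 11 \cdot \frac{1}{132} + 11 = \frac{1}{12} + 11 = \frac{133}{12}$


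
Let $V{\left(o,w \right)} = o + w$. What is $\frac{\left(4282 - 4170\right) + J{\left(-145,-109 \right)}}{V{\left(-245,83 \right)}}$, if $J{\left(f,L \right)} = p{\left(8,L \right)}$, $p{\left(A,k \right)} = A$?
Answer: $- \frac{20}{27} \approx -0.74074$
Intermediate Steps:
$J{\left(f,L \right)} = 8$
$\frac{\left(4282 - 4170\right) + J{\left(-145,-109 \right)}}{V{\left(-245,83 \right)}} = \frac{\left(4282 - 4170\right) + 8}{-245 + 83} = \frac{112 + 8}{-162} = 120 \left(- \frac{1}{162}\right) = - \frac{20}{27}$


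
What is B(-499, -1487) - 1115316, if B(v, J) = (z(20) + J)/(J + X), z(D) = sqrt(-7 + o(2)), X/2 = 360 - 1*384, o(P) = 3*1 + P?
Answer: -1712008573/1535 - I*sqrt(2)/1535 ≈ -1.1153e+6 - 0.00092131*I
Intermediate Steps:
o(P) = 3 + P
X = -48 (X = 2*(360 - 1*384) = 2*(360 - 384) = 2*(-24) = -48)
z(D) = I*sqrt(2) (z(D) = sqrt(-7 + (3 + 2)) = sqrt(-7 + 5) = sqrt(-2) = I*sqrt(2))
B(v, J) = (J + I*sqrt(2))/(-48 + J) (B(v, J) = (I*sqrt(2) + J)/(J - 48) = (J + I*sqrt(2))/(-48 + J))
B(-499, -1487) - 1115316 = (-1487 + I*sqrt(2))/(-48 - 1487) - 1115316 = (-1487 + I*sqrt(2))/(-1535) - 1115316 = -(-1487 + I*sqrt(2))/1535 - 1115316 = (1487/1535 - I*sqrt(2)/1535) - 1115316 = -1712008573/1535 - I*sqrt(2)/1535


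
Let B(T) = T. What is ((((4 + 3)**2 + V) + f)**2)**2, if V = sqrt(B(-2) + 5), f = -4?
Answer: (45 + sqrt(3))**4 ≈ 4.7694e+6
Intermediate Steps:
V = sqrt(3) (V = sqrt(-2 + 5) = sqrt(3) ≈ 1.7320)
((((4 + 3)**2 + V) + f)**2)**2 = ((((4 + 3)**2 + sqrt(3)) - 4)**2)**2 = (((7**2 + sqrt(3)) - 4)**2)**2 = (((49 + sqrt(3)) - 4)**2)**2 = ((45 + sqrt(3))**2)**2 = (45 + sqrt(3))**4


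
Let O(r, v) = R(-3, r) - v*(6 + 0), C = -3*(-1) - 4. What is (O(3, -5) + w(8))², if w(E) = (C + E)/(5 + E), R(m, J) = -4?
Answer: 119025/169 ≈ 704.29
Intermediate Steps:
C = -1 (C = 3 - 4 = -1)
O(r, v) = -4 - 6*v (O(r, v) = -4 - v*(6 + 0) = -4 - v*6 = -4 - 6*v)
w(E) = (-1 + E)/(5 + E)
(O(3, -5) + w(8))² = ((-4 - 6*(-5)) + (-1 + 8)/(5 + 8))² = ((-4 + 30) + 7/13)² = (26 + (1/13)*7)² = (26 + 7/13)² = (345/13)² = 119025/169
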